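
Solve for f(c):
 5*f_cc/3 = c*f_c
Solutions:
 f(c) = C1 + C2*erfi(sqrt(30)*c/10)


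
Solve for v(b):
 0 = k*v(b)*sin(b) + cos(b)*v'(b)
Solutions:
 v(b) = C1*exp(k*log(cos(b)))


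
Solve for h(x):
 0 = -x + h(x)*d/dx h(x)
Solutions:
 h(x) = -sqrt(C1 + x^2)
 h(x) = sqrt(C1 + x^2)


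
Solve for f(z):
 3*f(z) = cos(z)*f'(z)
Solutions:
 f(z) = C1*(sin(z) + 1)^(3/2)/(sin(z) - 1)^(3/2)


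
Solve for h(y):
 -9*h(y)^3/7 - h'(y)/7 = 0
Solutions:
 h(y) = -sqrt(2)*sqrt(-1/(C1 - 9*y))/2
 h(y) = sqrt(2)*sqrt(-1/(C1 - 9*y))/2


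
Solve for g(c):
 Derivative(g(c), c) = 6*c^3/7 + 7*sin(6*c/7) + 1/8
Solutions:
 g(c) = C1 + 3*c^4/14 + c/8 - 49*cos(6*c/7)/6


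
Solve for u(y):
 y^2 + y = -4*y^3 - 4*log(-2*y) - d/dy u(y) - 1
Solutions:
 u(y) = C1 - y^4 - y^3/3 - y^2/2 - 4*y*log(-y) + y*(3 - 4*log(2))


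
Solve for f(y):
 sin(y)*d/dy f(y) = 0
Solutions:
 f(y) = C1


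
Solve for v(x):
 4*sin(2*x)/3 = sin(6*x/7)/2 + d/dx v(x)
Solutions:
 v(x) = C1 + 7*cos(6*x/7)/12 - 2*cos(2*x)/3


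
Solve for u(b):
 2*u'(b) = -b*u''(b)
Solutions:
 u(b) = C1 + C2/b


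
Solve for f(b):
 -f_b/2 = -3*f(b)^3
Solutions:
 f(b) = -sqrt(2)*sqrt(-1/(C1 + 6*b))/2
 f(b) = sqrt(2)*sqrt(-1/(C1 + 6*b))/2


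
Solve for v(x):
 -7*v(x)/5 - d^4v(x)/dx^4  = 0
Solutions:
 v(x) = (C1*sin(sqrt(2)*5^(3/4)*7^(1/4)*x/10) + C2*cos(sqrt(2)*5^(3/4)*7^(1/4)*x/10))*exp(-sqrt(2)*5^(3/4)*7^(1/4)*x/10) + (C3*sin(sqrt(2)*5^(3/4)*7^(1/4)*x/10) + C4*cos(sqrt(2)*5^(3/4)*7^(1/4)*x/10))*exp(sqrt(2)*5^(3/4)*7^(1/4)*x/10)


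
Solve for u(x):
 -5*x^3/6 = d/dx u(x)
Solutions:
 u(x) = C1 - 5*x^4/24


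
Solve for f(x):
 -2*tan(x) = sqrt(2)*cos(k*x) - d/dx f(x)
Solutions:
 f(x) = C1 + sqrt(2)*Piecewise((sin(k*x)/k, Ne(k, 0)), (x, True)) - 2*log(cos(x))


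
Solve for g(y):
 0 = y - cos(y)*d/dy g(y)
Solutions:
 g(y) = C1 + Integral(y/cos(y), y)


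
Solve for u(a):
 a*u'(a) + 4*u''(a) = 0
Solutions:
 u(a) = C1 + C2*erf(sqrt(2)*a/4)


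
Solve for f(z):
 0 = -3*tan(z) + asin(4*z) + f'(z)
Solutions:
 f(z) = C1 - z*asin(4*z) - sqrt(1 - 16*z^2)/4 - 3*log(cos(z))


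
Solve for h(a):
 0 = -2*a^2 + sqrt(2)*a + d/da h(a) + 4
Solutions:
 h(a) = C1 + 2*a^3/3 - sqrt(2)*a^2/2 - 4*a


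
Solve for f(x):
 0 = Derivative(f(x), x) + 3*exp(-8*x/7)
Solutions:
 f(x) = C1 + 21*exp(-8*x/7)/8


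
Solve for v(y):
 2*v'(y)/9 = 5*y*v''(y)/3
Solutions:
 v(y) = C1 + C2*y^(17/15)


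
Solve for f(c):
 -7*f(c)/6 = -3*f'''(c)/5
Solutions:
 f(c) = C3*exp(420^(1/3)*c/6) + (C1*sin(140^(1/3)*3^(5/6)*c/12) + C2*cos(140^(1/3)*3^(5/6)*c/12))*exp(-420^(1/3)*c/12)


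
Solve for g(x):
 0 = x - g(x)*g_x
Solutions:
 g(x) = -sqrt(C1 + x^2)
 g(x) = sqrt(C1 + x^2)


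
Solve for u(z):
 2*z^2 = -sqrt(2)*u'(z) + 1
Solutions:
 u(z) = C1 - sqrt(2)*z^3/3 + sqrt(2)*z/2


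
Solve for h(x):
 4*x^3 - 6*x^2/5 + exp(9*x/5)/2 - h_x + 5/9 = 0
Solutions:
 h(x) = C1 + x^4 - 2*x^3/5 + 5*x/9 + 5*exp(9*x/5)/18


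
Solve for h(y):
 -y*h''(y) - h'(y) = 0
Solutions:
 h(y) = C1 + C2*log(y)


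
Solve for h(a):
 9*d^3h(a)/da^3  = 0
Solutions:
 h(a) = C1 + C2*a + C3*a^2


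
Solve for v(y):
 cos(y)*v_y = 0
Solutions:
 v(y) = C1


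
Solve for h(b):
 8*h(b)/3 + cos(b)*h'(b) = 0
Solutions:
 h(b) = C1*(sin(b) - 1)^(4/3)/(sin(b) + 1)^(4/3)


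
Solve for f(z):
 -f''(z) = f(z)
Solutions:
 f(z) = C1*sin(z) + C2*cos(z)


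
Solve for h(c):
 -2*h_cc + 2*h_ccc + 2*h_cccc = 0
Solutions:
 h(c) = C1 + C2*c + C3*exp(c*(-1 + sqrt(5))/2) + C4*exp(-c*(1 + sqrt(5))/2)


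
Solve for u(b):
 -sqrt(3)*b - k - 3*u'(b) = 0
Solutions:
 u(b) = C1 - sqrt(3)*b^2/6 - b*k/3


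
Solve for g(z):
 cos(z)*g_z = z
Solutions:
 g(z) = C1 + Integral(z/cos(z), z)


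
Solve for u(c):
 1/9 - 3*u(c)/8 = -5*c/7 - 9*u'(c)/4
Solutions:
 u(c) = C1*exp(c/6) + 40*c/21 + 2216/189


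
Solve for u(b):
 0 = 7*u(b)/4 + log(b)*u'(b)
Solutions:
 u(b) = C1*exp(-7*li(b)/4)


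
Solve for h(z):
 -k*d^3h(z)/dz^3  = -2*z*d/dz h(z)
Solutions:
 h(z) = C1 + Integral(C2*airyai(2^(1/3)*z*(1/k)^(1/3)) + C3*airybi(2^(1/3)*z*(1/k)^(1/3)), z)


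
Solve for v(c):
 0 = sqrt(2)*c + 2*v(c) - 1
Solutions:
 v(c) = -sqrt(2)*c/2 + 1/2


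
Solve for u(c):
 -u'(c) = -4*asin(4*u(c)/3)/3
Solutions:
 Integral(1/asin(4*_y/3), (_y, u(c))) = C1 + 4*c/3


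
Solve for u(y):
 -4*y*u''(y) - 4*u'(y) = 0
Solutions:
 u(y) = C1 + C2*log(y)


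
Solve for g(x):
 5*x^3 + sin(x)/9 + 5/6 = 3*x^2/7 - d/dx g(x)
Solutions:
 g(x) = C1 - 5*x^4/4 + x^3/7 - 5*x/6 + cos(x)/9


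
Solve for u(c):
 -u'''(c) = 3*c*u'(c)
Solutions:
 u(c) = C1 + Integral(C2*airyai(-3^(1/3)*c) + C3*airybi(-3^(1/3)*c), c)


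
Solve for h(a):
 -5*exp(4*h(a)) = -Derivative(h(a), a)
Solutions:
 h(a) = log(-(-1/(C1 + 20*a))^(1/4))
 h(a) = log(-1/(C1 + 20*a))/4
 h(a) = log(-I*(-1/(C1 + 20*a))^(1/4))
 h(a) = log(I*(-1/(C1 + 20*a))^(1/4))


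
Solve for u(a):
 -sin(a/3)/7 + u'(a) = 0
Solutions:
 u(a) = C1 - 3*cos(a/3)/7


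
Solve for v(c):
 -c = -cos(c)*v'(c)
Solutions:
 v(c) = C1 + Integral(c/cos(c), c)


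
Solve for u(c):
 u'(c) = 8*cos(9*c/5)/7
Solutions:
 u(c) = C1 + 40*sin(9*c/5)/63


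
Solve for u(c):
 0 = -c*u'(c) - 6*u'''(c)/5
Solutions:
 u(c) = C1 + Integral(C2*airyai(-5^(1/3)*6^(2/3)*c/6) + C3*airybi(-5^(1/3)*6^(2/3)*c/6), c)


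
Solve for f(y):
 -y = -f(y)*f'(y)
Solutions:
 f(y) = -sqrt(C1 + y^2)
 f(y) = sqrt(C1 + y^2)


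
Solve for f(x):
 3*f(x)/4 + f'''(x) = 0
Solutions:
 f(x) = C3*exp(-6^(1/3)*x/2) + (C1*sin(2^(1/3)*3^(5/6)*x/4) + C2*cos(2^(1/3)*3^(5/6)*x/4))*exp(6^(1/3)*x/4)


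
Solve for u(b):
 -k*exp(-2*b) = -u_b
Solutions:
 u(b) = C1 - k*exp(-2*b)/2


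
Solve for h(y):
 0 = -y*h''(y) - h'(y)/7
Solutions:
 h(y) = C1 + C2*y^(6/7)


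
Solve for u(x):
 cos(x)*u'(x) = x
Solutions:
 u(x) = C1 + Integral(x/cos(x), x)


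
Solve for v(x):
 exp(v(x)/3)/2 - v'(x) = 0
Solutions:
 v(x) = 3*log(-1/(C1 + x)) + 3*log(6)


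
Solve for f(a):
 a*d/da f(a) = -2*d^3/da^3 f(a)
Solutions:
 f(a) = C1 + Integral(C2*airyai(-2^(2/3)*a/2) + C3*airybi(-2^(2/3)*a/2), a)


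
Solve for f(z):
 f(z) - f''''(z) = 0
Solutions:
 f(z) = C1*exp(-z) + C2*exp(z) + C3*sin(z) + C4*cos(z)


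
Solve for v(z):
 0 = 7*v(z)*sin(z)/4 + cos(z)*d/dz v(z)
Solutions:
 v(z) = C1*cos(z)^(7/4)


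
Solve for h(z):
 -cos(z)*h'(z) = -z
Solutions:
 h(z) = C1 + Integral(z/cos(z), z)


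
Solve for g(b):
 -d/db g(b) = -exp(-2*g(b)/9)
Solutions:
 g(b) = 9*log(-sqrt(C1 + b)) - 9*log(3) + 9*log(2)/2
 g(b) = 9*log(C1 + b)/2 - 9*log(3) + 9*log(2)/2


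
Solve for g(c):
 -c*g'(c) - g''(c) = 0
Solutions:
 g(c) = C1 + C2*erf(sqrt(2)*c/2)


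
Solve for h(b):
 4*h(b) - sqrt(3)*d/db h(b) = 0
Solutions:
 h(b) = C1*exp(4*sqrt(3)*b/3)


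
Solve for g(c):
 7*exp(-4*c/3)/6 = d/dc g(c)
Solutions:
 g(c) = C1 - 7*exp(-4*c/3)/8


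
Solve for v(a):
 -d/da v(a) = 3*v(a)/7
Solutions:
 v(a) = C1*exp(-3*a/7)


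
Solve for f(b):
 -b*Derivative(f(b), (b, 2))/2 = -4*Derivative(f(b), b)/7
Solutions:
 f(b) = C1 + C2*b^(15/7)


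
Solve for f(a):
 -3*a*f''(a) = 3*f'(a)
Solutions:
 f(a) = C1 + C2*log(a)


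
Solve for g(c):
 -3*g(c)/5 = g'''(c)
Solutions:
 g(c) = C3*exp(-3^(1/3)*5^(2/3)*c/5) + (C1*sin(3^(5/6)*5^(2/3)*c/10) + C2*cos(3^(5/6)*5^(2/3)*c/10))*exp(3^(1/3)*5^(2/3)*c/10)


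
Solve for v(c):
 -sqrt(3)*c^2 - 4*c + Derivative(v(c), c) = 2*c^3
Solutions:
 v(c) = C1 + c^4/2 + sqrt(3)*c^3/3 + 2*c^2


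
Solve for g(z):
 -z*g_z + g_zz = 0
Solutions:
 g(z) = C1 + C2*erfi(sqrt(2)*z/2)


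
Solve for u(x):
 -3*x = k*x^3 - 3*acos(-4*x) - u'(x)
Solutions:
 u(x) = C1 + k*x^4/4 + 3*x^2/2 - 3*x*acos(-4*x) - 3*sqrt(1 - 16*x^2)/4


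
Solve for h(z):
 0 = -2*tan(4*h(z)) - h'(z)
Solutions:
 h(z) = -asin(C1*exp(-8*z))/4 + pi/4
 h(z) = asin(C1*exp(-8*z))/4


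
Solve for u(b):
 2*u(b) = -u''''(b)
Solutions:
 u(b) = (C1*sin(2^(3/4)*b/2) + C2*cos(2^(3/4)*b/2))*exp(-2^(3/4)*b/2) + (C3*sin(2^(3/4)*b/2) + C4*cos(2^(3/4)*b/2))*exp(2^(3/4)*b/2)


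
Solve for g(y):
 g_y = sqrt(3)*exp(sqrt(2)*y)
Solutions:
 g(y) = C1 + sqrt(6)*exp(sqrt(2)*y)/2


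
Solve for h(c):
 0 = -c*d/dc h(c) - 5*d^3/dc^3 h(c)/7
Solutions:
 h(c) = C1 + Integral(C2*airyai(-5^(2/3)*7^(1/3)*c/5) + C3*airybi(-5^(2/3)*7^(1/3)*c/5), c)


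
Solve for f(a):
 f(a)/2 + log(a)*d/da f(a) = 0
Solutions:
 f(a) = C1*exp(-li(a)/2)


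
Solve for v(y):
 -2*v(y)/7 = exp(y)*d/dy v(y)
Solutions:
 v(y) = C1*exp(2*exp(-y)/7)


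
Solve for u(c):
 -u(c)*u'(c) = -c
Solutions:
 u(c) = -sqrt(C1 + c^2)
 u(c) = sqrt(C1 + c^2)


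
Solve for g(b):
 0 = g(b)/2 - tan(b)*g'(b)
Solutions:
 g(b) = C1*sqrt(sin(b))


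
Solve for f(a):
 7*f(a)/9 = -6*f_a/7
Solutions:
 f(a) = C1*exp(-49*a/54)


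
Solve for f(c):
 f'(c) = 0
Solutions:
 f(c) = C1


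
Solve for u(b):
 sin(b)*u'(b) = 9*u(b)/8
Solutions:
 u(b) = C1*(cos(b) - 1)^(9/16)/(cos(b) + 1)^(9/16)


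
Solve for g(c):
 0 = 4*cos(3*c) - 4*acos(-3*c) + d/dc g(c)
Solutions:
 g(c) = C1 + 4*c*acos(-3*c) + 4*sqrt(1 - 9*c^2)/3 - 4*sin(3*c)/3


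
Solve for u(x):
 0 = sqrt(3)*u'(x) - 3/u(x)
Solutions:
 u(x) = -sqrt(C1 + 2*sqrt(3)*x)
 u(x) = sqrt(C1 + 2*sqrt(3)*x)


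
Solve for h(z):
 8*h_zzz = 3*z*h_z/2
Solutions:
 h(z) = C1 + Integral(C2*airyai(2^(2/3)*3^(1/3)*z/4) + C3*airybi(2^(2/3)*3^(1/3)*z/4), z)


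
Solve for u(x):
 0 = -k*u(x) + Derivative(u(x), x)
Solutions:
 u(x) = C1*exp(k*x)


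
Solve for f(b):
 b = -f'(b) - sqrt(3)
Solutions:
 f(b) = C1 - b^2/2 - sqrt(3)*b


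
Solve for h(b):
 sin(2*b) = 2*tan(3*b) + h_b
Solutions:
 h(b) = C1 + 2*log(cos(3*b))/3 - cos(2*b)/2


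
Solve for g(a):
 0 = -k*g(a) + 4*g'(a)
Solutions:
 g(a) = C1*exp(a*k/4)


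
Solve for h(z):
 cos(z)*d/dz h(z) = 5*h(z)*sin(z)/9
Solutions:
 h(z) = C1/cos(z)^(5/9)


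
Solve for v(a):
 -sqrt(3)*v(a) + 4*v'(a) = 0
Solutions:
 v(a) = C1*exp(sqrt(3)*a/4)


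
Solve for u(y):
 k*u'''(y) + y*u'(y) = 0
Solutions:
 u(y) = C1 + Integral(C2*airyai(y*(-1/k)^(1/3)) + C3*airybi(y*(-1/k)^(1/3)), y)


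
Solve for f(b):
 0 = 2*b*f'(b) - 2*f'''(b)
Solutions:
 f(b) = C1 + Integral(C2*airyai(b) + C3*airybi(b), b)


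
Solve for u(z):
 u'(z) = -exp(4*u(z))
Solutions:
 u(z) = log(-I*(1/(C1 + 4*z))^(1/4))
 u(z) = log(I*(1/(C1 + 4*z))^(1/4))
 u(z) = log(-(1/(C1 + 4*z))^(1/4))
 u(z) = log(1/(C1 + 4*z))/4


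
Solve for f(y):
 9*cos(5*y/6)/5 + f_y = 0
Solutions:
 f(y) = C1 - 54*sin(5*y/6)/25


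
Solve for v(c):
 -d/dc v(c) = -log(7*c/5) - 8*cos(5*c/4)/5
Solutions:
 v(c) = C1 + c*log(c) - c*log(5) - c + c*log(7) + 32*sin(5*c/4)/25


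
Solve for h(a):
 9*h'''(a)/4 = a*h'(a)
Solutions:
 h(a) = C1 + Integral(C2*airyai(2^(2/3)*3^(1/3)*a/3) + C3*airybi(2^(2/3)*3^(1/3)*a/3), a)


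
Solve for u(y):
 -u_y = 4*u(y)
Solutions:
 u(y) = C1*exp(-4*y)


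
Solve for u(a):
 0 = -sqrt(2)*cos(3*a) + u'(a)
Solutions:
 u(a) = C1 + sqrt(2)*sin(3*a)/3


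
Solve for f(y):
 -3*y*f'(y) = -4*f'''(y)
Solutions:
 f(y) = C1 + Integral(C2*airyai(6^(1/3)*y/2) + C3*airybi(6^(1/3)*y/2), y)


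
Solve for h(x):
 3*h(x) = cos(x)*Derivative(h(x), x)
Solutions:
 h(x) = C1*(sin(x) + 1)^(3/2)/(sin(x) - 1)^(3/2)


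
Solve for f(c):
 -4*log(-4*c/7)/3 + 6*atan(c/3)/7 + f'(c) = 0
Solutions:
 f(c) = C1 + 4*c*log(-c)/3 - 6*c*atan(c/3)/7 - 4*c*log(7)/3 - 4*c/3 + 8*c*log(2)/3 + 9*log(c^2 + 9)/7


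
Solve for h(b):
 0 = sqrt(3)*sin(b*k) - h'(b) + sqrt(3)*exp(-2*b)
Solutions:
 h(b) = C1 - sqrt(3)*exp(-2*b)/2 - sqrt(3)*cos(b*k)/k


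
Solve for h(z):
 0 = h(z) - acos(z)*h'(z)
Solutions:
 h(z) = C1*exp(Integral(1/acos(z), z))


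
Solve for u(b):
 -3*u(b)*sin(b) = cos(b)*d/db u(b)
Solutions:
 u(b) = C1*cos(b)^3


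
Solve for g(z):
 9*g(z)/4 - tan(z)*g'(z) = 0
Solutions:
 g(z) = C1*sin(z)^(9/4)


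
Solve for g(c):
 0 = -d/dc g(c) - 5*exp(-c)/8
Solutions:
 g(c) = C1 + 5*exp(-c)/8


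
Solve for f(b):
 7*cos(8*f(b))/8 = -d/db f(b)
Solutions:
 f(b) = -asin((C1 + exp(14*b))/(C1 - exp(14*b)))/8 + pi/8
 f(b) = asin((C1 + exp(14*b))/(C1 - exp(14*b)))/8


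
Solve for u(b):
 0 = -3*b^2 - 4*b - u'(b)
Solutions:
 u(b) = C1 - b^3 - 2*b^2


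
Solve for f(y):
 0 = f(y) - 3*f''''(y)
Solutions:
 f(y) = C1*exp(-3^(3/4)*y/3) + C2*exp(3^(3/4)*y/3) + C3*sin(3^(3/4)*y/3) + C4*cos(3^(3/4)*y/3)


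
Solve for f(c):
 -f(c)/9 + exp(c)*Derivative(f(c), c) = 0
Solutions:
 f(c) = C1*exp(-exp(-c)/9)


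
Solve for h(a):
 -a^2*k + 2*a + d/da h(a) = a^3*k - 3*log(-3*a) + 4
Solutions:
 h(a) = C1 + a^4*k/4 + a^3*k/3 - a^2 - 3*a*log(-a) + a*(7 - 3*log(3))


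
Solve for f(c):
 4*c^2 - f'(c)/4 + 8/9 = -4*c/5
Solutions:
 f(c) = C1 + 16*c^3/3 + 8*c^2/5 + 32*c/9


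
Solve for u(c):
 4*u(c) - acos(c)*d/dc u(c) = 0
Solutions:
 u(c) = C1*exp(4*Integral(1/acos(c), c))


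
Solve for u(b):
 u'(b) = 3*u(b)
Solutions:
 u(b) = C1*exp(3*b)


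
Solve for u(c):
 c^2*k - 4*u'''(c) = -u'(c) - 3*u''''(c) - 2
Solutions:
 u(c) = C1 + C2*exp(c) + C3*exp(c*(1 - sqrt(13))/6) + C4*exp(c*(1 + sqrt(13))/6) - c^3*k/3 - 8*c*k - 2*c


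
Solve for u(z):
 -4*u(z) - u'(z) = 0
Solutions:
 u(z) = C1*exp(-4*z)


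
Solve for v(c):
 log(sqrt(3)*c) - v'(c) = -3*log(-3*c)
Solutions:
 v(c) = C1 + 4*c*log(c) + c*(-4 + 7*log(3)/2 + 3*I*pi)


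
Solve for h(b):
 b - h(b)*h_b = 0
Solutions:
 h(b) = -sqrt(C1 + b^2)
 h(b) = sqrt(C1 + b^2)


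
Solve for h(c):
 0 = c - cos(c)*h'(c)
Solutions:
 h(c) = C1 + Integral(c/cos(c), c)


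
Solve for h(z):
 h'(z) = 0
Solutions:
 h(z) = C1


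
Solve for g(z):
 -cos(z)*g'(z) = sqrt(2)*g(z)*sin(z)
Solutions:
 g(z) = C1*cos(z)^(sqrt(2))


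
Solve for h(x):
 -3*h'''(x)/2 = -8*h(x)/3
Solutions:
 h(x) = C3*exp(2*6^(1/3)*x/3) + (C1*sin(2^(1/3)*3^(5/6)*x/3) + C2*cos(2^(1/3)*3^(5/6)*x/3))*exp(-6^(1/3)*x/3)


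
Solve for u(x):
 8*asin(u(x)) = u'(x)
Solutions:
 Integral(1/asin(_y), (_y, u(x))) = C1 + 8*x


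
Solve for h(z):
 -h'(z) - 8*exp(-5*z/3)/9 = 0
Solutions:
 h(z) = C1 + 8*exp(-5*z/3)/15


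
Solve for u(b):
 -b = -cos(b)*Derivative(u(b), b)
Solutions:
 u(b) = C1 + Integral(b/cos(b), b)


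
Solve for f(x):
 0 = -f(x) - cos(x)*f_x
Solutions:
 f(x) = C1*sqrt(sin(x) - 1)/sqrt(sin(x) + 1)


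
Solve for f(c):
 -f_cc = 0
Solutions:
 f(c) = C1 + C2*c


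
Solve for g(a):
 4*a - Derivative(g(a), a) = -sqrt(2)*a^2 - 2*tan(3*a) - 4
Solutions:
 g(a) = C1 + sqrt(2)*a^3/3 + 2*a^2 + 4*a - 2*log(cos(3*a))/3


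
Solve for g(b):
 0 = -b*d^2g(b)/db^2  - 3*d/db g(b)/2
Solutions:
 g(b) = C1 + C2/sqrt(b)


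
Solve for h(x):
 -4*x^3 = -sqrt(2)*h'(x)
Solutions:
 h(x) = C1 + sqrt(2)*x^4/2


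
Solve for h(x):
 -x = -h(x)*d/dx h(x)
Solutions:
 h(x) = -sqrt(C1 + x^2)
 h(x) = sqrt(C1 + x^2)


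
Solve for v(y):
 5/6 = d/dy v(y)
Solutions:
 v(y) = C1 + 5*y/6


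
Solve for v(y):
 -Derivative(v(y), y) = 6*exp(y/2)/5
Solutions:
 v(y) = C1 - 12*exp(y/2)/5


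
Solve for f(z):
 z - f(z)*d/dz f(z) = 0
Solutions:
 f(z) = -sqrt(C1 + z^2)
 f(z) = sqrt(C1 + z^2)


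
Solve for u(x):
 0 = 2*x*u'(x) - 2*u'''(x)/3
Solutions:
 u(x) = C1 + Integral(C2*airyai(3^(1/3)*x) + C3*airybi(3^(1/3)*x), x)


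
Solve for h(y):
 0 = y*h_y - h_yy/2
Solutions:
 h(y) = C1 + C2*erfi(y)


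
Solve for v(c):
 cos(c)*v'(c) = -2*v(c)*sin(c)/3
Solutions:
 v(c) = C1*cos(c)^(2/3)


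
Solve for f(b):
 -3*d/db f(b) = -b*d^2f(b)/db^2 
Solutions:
 f(b) = C1 + C2*b^4


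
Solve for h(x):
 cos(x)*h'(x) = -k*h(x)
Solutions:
 h(x) = C1*exp(k*(log(sin(x) - 1) - log(sin(x) + 1))/2)


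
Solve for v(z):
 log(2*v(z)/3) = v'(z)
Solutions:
 -Integral(1/(log(_y) - log(3) + log(2)), (_y, v(z))) = C1 - z


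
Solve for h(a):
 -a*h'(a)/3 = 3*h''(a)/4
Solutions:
 h(a) = C1 + C2*erf(sqrt(2)*a/3)


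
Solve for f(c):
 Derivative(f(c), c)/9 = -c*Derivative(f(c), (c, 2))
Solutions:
 f(c) = C1 + C2*c^(8/9)


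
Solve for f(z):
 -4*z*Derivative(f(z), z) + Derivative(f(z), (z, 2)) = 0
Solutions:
 f(z) = C1 + C2*erfi(sqrt(2)*z)


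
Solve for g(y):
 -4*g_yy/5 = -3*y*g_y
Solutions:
 g(y) = C1 + C2*erfi(sqrt(30)*y/4)


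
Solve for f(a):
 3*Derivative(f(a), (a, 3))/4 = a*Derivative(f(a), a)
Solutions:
 f(a) = C1 + Integral(C2*airyai(6^(2/3)*a/3) + C3*airybi(6^(2/3)*a/3), a)


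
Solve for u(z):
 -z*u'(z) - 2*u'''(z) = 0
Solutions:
 u(z) = C1 + Integral(C2*airyai(-2^(2/3)*z/2) + C3*airybi(-2^(2/3)*z/2), z)


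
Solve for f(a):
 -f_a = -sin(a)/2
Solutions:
 f(a) = C1 - cos(a)/2


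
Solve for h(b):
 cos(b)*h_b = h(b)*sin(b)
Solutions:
 h(b) = C1/cos(b)


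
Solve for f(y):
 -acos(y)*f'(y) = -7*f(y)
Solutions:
 f(y) = C1*exp(7*Integral(1/acos(y), y))


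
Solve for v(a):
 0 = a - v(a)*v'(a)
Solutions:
 v(a) = -sqrt(C1 + a^2)
 v(a) = sqrt(C1 + a^2)


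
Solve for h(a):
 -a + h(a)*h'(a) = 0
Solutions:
 h(a) = -sqrt(C1 + a^2)
 h(a) = sqrt(C1 + a^2)


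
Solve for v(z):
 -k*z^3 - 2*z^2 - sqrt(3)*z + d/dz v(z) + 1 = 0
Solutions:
 v(z) = C1 + k*z^4/4 + 2*z^3/3 + sqrt(3)*z^2/2 - z


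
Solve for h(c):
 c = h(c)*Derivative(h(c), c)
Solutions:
 h(c) = -sqrt(C1 + c^2)
 h(c) = sqrt(C1 + c^2)


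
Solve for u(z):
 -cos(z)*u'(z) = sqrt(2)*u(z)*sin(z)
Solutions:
 u(z) = C1*cos(z)^(sqrt(2))


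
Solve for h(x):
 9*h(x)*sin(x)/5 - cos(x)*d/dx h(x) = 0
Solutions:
 h(x) = C1/cos(x)^(9/5)


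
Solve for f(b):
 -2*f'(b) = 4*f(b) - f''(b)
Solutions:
 f(b) = C1*exp(b*(1 - sqrt(5))) + C2*exp(b*(1 + sqrt(5)))


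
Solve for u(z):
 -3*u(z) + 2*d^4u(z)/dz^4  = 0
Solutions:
 u(z) = C1*exp(-2^(3/4)*3^(1/4)*z/2) + C2*exp(2^(3/4)*3^(1/4)*z/2) + C3*sin(2^(3/4)*3^(1/4)*z/2) + C4*cos(2^(3/4)*3^(1/4)*z/2)


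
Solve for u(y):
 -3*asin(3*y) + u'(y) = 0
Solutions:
 u(y) = C1 + 3*y*asin(3*y) + sqrt(1 - 9*y^2)


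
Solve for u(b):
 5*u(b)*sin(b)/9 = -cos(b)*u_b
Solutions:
 u(b) = C1*cos(b)^(5/9)


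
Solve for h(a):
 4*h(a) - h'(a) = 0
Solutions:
 h(a) = C1*exp(4*a)


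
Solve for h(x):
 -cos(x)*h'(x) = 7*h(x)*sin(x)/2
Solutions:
 h(x) = C1*cos(x)^(7/2)


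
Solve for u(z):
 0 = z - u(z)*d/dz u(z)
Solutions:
 u(z) = -sqrt(C1 + z^2)
 u(z) = sqrt(C1 + z^2)


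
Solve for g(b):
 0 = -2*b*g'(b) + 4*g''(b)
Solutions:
 g(b) = C1 + C2*erfi(b/2)


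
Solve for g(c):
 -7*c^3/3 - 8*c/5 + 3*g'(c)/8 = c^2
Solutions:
 g(c) = C1 + 14*c^4/9 + 8*c^3/9 + 32*c^2/15


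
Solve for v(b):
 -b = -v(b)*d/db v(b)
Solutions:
 v(b) = -sqrt(C1 + b^2)
 v(b) = sqrt(C1 + b^2)


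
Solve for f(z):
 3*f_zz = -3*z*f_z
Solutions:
 f(z) = C1 + C2*erf(sqrt(2)*z/2)


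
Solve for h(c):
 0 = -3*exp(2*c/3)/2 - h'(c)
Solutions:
 h(c) = C1 - 9*exp(2*c/3)/4


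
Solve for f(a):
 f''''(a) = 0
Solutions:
 f(a) = C1 + C2*a + C3*a^2 + C4*a^3


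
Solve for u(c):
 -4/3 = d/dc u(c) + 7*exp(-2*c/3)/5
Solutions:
 u(c) = C1 - 4*c/3 + 21*exp(-2*c/3)/10


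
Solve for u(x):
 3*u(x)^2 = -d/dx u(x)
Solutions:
 u(x) = 1/(C1 + 3*x)


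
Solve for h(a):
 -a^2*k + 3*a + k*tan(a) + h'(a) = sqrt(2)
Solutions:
 h(a) = C1 + a^3*k/3 - 3*a^2/2 + sqrt(2)*a + k*log(cos(a))


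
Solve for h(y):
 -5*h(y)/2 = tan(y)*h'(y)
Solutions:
 h(y) = C1/sin(y)^(5/2)


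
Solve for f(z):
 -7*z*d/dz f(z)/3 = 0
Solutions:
 f(z) = C1


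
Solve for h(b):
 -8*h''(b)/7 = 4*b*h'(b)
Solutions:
 h(b) = C1 + C2*erf(sqrt(7)*b/2)


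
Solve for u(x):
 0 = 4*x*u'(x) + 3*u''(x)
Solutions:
 u(x) = C1 + C2*erf(sqrt(6)*x/3)


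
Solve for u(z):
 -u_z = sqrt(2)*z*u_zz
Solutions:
 u(z) = C1 + C2*z^(1 - sqrt(2)/2)


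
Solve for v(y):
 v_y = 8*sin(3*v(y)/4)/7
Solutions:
 -8*y/7 + 2*log(cos(3*v(y)/4) - 1)/3 - 2*log(cos(3*v(y)/4) + 1)/3 = C1


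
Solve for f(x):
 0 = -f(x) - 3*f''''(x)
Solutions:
 f(x) = (C1*sin(sqrt(2)*3^(3/4)*x/6) + C2*cos(sqrt(2)*3^(3/4)*x/6))*exp(-sqrt(2)*3^(3/4)*x/6) + (C3*sin(sqrt(2)*3^(3/4)*x/6) + C4*cos(sqrt(2)*3^(3/4)*x/6))*exp(sqrt(2)*3^(3/4)*x/6)


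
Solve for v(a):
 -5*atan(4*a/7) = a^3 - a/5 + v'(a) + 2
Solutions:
 v(a) = C1 - a^4/4 + a^2/10 - 5*a*atan(4*a/7) - 2*a + 35*log(16*a^2 + 49)/8


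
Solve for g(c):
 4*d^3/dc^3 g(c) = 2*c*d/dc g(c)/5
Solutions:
 g(c) = C1 + Integral(C2*airyai(10^(2/3)*c/10) + C3*airybi(10^(2/3)*c/10), c)


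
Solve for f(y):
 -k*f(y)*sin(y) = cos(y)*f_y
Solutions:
 f(y) = C1*exp(k*log(cos(y)))


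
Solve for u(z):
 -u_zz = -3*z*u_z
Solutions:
 u(z) = C1 + C2*erfi(sqrt(6)*z/2)


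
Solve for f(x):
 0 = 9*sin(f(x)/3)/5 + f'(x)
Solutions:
 9*x/5 + 3*log(cos(f(x)/3) - 1)/2 - 3*log(cos(f(x)/3) + 1)/2 = C1


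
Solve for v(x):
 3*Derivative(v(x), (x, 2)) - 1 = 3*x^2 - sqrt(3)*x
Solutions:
 v(x) = C1 + C2*x + x^4/12 - sqrt(3)*x^3/18 + x^2/6


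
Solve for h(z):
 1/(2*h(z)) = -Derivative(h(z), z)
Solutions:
 h(z) = -sqrt(C1 - z)
 h(z) = sqrt(C1 - z)


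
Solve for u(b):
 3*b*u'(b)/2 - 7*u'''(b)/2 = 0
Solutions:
 u(b) = C1 + Integral(C2*airyai(3^(1/3)*7^(2/3)*b/7) + C3*airybi(3^(1/3)*7^(2/3)*b/7), b)


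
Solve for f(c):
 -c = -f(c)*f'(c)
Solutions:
 f(c) = -sqrt(C1 + c^2)
 f(c) = sqrt(C1 + c^2)


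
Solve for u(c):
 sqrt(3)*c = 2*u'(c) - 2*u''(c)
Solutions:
 u(c) = C1 + C2*exp(c) + sqrt(3)*c^2/4 + sqrt(3)*c/2


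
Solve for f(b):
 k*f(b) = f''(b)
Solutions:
 f(b) = C1*exp(-b*sqrt(k)) + C2*exp(b*sqrt(k))


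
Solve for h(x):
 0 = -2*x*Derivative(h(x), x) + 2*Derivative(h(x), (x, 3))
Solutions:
 h(x) = C1 + Integral(C2*airyai(x) + C3*airybi(x), x)


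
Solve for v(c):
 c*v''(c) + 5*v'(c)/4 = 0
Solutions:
 v(c) = C1 + C2/c^(1/4)


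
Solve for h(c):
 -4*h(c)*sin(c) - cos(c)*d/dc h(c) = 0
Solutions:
 h(c) = C1*cos(c)^4


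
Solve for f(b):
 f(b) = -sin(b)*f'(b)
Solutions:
 f(b) = C1*sqrt(cos(b) + 1)/sqrt(cos(b) - 1)


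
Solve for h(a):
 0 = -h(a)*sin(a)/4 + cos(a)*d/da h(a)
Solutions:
 h(a) = C1/cos(a)^(1/4)


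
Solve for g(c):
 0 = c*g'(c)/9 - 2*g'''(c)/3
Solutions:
 g(c) = C1 + Integral(C2*airyai(6^(2/3)*c/6) + C3*airybi(6^(2/3)*c/6), c)


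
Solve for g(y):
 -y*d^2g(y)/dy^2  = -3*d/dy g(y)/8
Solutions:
 g(y) = C1 + C2*y^(11/8)


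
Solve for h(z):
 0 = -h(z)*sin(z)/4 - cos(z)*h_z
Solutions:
 h(z) = C1*cos(z)^(1/4)


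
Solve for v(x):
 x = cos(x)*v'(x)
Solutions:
 v(x) = C1 + Integral(x/cos(x), x)


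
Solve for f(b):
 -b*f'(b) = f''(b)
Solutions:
 f(b) = C1 + C2*erf(sqrt(2)*b/2)


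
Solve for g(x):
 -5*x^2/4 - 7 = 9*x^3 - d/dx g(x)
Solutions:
 g(x) = C1 + 9*x^4/4 + 5*x^3/12 + 7*x


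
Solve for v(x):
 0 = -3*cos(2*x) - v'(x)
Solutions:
 v(x) = C1 - 3*sin(2*x)/2


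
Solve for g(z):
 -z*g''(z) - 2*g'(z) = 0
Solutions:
 g(z) = C1 + C2/z


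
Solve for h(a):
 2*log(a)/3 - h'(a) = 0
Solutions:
 h(a) = C1 + 2*a*log(a)/3 - 2*a/3


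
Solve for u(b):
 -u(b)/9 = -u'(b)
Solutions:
 u(b) = C1*exp(b/9)


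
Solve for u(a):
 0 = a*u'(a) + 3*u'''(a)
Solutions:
 u(a) = C1 + Integral(C2*airyai(-3^(2/3)*a/3) + C3*airybi(-3^(2/3)*a/3), a)


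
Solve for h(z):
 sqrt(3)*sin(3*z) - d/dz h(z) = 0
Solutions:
 h(z) = C1 - sqrt(3)*cos(3*z)/3


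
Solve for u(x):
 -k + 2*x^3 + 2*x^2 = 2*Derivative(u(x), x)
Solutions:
 u(x) = C1 - k*x/2 + x^4/4 + x^3/3


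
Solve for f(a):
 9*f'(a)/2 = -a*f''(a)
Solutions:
 f(a) = C1 + C2/a^(7/2)


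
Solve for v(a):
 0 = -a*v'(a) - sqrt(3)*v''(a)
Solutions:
 v(a) = C1 + C2*erf(sqrt(2)*3^(3/4)*a/6)


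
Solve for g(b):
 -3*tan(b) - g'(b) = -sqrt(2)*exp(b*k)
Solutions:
 g(b) = C1 + sqrt(2)*Piecewise((exp(b*k)/k, Ne(k, 0)), (b, True)) + 3*log(cos(b))


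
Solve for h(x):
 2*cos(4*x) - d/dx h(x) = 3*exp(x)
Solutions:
 h(x) = C1 - 3*exp(x) + sin(4*x)/2


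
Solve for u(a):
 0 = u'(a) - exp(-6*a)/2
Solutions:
 u(a) = C1 - exp(-6*a)/12


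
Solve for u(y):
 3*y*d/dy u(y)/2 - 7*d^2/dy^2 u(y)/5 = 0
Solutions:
 u(y) = C1 + C2*erfi(sqrt(105)*y/14)


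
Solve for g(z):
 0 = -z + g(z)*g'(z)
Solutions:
 g(z) = -sqrt(C1 + z^2)
 g(z) = sqrt(C1 + z^2)


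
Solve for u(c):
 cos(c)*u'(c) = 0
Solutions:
 u(c) = C1


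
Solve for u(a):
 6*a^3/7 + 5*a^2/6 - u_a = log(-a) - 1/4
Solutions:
 u(a) = C1 + 3*a^4/14 + 5*a^3/18 - a*log(-a) + 5*a/4


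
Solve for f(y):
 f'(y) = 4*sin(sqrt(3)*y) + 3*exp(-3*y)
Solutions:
 f(y) = C1 - 4*sqrt(3)*cos(sqrt(3)*y)/3 - exp(-3*y)


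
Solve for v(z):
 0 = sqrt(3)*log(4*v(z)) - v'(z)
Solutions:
 -sqrt(3)*Integral(1/(log(_y) + 2*log(2)), (_y, v(z)))/3 = C1 - z


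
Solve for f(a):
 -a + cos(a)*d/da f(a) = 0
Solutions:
 f(a) = C1 + Integral(a/cos(a), a)


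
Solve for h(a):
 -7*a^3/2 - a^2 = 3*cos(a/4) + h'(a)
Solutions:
 h(a) = C1 - 7*a^4/8 - a^3/3 - 12*sin(a/4)


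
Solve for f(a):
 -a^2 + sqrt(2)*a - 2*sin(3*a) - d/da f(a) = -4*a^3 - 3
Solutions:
 f(a) = C1 + a^4 - a^3/3 + sqrt(2)*a^2/2 + 3*a + 2*cos(3*a)/3


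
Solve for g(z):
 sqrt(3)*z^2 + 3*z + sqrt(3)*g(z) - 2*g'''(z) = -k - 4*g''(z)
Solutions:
 g(z) = C1*exp(z*(-2^(1/3)*(32 + 27*sqrt(3) + sqrt(-1024 + (32 + 27*sqrt(3))^2))^(1/3) - 8*2^(2/3)/(32 + 27*sqrt(3) + sqrt(-1024 + (32 + 27*sqrt(3))^2))^(1/3) + 8)/12)*sin(2^(1/3)*sqrt(3)*z*(-(32 + 27*sqrt(3) + sqrt(-1024 + (32 + 27*sqrt(3))^2))^(1/3) + 8*2^(1/3)/(32 + 27*sqrt(3) + sqrt(-1024 + (32 + 27*sqrt(3))^2))^(1/3))/12) + C2*exp(z*(-2^(1/3)*(32 + 27*sqrt(3) + sqrt(-1024 + (32 + 27*sqrt(3))^2))^(1/3) - 8*2^(2/3)/(32 + 27*sqrt(3) + sqrt(-1024 + (32 + 27*sqrt(3))^2))^(1/3) + 8)/12)*cos(2^(1/3)*sqrt(3)*z*(-(32 + 27*sqrt(3) + sqrt(-1024 + (32 + 27*sqrt(3))^2))^(1/3) + 8*2^(1/3)/(32 + 27*sqrt(3) + sqrt(-1024 + (32 + 27*sqrt(3))^2))^(1/3))/12) + C3*exp(z*(8*2^(2/3)/(32 + 27*sqrt(3) + sqrt(-1024 + (32 + 27*sqrt(3))^2))^(1/3) + 4 + 2^(1/3)*(32 + 27*sqrt(3) + sqrt(-1024 + (32 + 27*sqrt(3))^2))^(1/3))/6) - sqrt(3)*k/3 - z^2 - sqrt(3)*z + 8*sqrt(3)/3


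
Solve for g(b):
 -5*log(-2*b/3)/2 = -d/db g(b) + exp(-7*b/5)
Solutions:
 g(b) = C1 + 5*b*log(-b)/2 + 5*b*(-log(3) - 1 + log(2))/2 - 5*exp(-7*b/5)/7


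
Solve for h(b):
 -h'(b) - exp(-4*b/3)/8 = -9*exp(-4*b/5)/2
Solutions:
 h(b) = C1 + 3*exp(-4*b/3)/32 - 45*exp(-4*b/5)/8


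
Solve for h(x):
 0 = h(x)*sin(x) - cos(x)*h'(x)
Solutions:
 h(x) = C1/cos(x)


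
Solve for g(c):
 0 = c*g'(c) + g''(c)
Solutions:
 g(c) = C1 + C2*erf(sqrt(2)*c/2)


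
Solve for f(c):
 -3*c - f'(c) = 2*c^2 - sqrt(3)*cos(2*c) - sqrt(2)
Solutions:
 f(c) = C1 - 2*c^3/3 - 3*c^2/2 + sqrt(2)*c + sqrt(3)*sin(2*c)/2


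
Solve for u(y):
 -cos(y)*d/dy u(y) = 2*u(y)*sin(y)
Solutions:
 u(y) = C1*cos(y)^2


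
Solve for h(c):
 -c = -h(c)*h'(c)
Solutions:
 h(c) = -sqrt(C1 + c^2)
 h(c) = sqrt(C1 + c^2)


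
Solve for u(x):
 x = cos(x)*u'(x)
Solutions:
 u(x) = C1 + Integral(x/cos(x), x)


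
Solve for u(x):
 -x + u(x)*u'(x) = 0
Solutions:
 u(x) = -sqrt(C1 + x^2)
 u(x) = sqrt(C1 + x^2)


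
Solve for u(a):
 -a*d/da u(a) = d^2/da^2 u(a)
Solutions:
 u(a) = C1 + C2*erf(sqrt(2)*a/2)


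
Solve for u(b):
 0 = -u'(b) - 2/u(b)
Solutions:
 u(b) = -sqrt(C1 - 4*b)
 u(b) = sqrt(C1 - 4*b)


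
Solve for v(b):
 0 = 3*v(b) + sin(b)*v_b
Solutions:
 v(b) = C1*(cos(b) + 1)^(3/2)/(cos(b) - 1)^(3/2)


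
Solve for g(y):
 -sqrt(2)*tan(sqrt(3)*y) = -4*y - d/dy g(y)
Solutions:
 g(y) = C1 - 2*y^2 - sqrt(6)*log(cos(sqrt(3)*y))/3


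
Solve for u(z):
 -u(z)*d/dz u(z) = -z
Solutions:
 u(z) = -sqrt(C1 + z^2)
 u(z) = sqrt(C1 + z^2)


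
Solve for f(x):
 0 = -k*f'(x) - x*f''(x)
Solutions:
 f(x) = C1 + x^(1 - re(k))*(C2*sin(log(x)*Abs(im(k))) + C3*cos(log(x)*im(k)))


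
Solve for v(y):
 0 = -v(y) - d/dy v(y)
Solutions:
 v(y) = C1*exp(-y)


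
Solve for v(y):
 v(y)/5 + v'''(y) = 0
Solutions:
 v(y) = C3*exp(-5^(2/3)*y/5) + (C1*sin(sqrt(3)*5^(2/3)*y/10) + C2*cos(sqrt(3)*5^(2/3)*y/10))*exp(5^(2/3)*y/10)


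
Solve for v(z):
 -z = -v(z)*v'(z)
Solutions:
 v(z) = -sqrt(C1 + z^2)
 v(z) = sqrt(C1 + z^2)


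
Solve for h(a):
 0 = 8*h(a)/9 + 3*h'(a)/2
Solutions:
 h(a) = C1*exp(-16*a/27)


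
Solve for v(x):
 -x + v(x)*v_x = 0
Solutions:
 v(x) = -sqrt(C1 + x^2)
 v(x) = sqrt(C1 + x^2)


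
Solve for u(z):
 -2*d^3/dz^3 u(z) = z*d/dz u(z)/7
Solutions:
 u(z) = C1 + Integral(C2*airyai(-14^(2/3)*z/14) + C3*airybi(-14^(2/3)*z/14), z)


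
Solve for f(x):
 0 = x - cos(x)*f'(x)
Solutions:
 f(x) = C1 + Integral(x/cos(x), x)


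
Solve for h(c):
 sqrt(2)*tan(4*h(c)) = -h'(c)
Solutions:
 h(c) = -asin(C1*exp(-4*sqrt(2)*c))/4 + pi/4
 h(c) = asin(C1*exp(-4*sqrt(2)*c))/4


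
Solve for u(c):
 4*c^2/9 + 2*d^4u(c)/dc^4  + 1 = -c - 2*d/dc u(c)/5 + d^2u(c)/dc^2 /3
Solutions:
 u(c) = C1 + C2*exp(c*(5*20^(1/3)/(sqrt(2866) + 54)^(1/3) + 50^(1/3)*(sqrt(2866) + 54)^(1/3))/60)*sin(sqrt(3)*c*(-50^(1/3)*(sqrt(2866) + 54)^(1/3) + 5*20^(1/3)/(sqrt(2866) + 54)^(1/3))/60) + C3*exp(c*(5*20^(1/3)/(sqrt(2866) + 54)^(1/3) + 50^(1/3)*(sqrt(2866) + 54)^(1/3))/60)*cos(sqrt(3)*c*(-50^(1/3)*(sqrt(2866) + 54)^(1/3) + 5*20^(1/3)/(sqrt(2866) + 54)^(1/3))/60) + C4*exp(-c*(5*20^(1/3)/(sqrt(2866) + 54)^(1/3) + 50^(1/3)*(sqrt(2866) + 54)^(1/3))/30) - 10*c^3/27 - 235*c^2/108 - 1985*c/324


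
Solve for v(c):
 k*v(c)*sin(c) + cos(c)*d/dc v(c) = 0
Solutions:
 v(c) = C1*exp(k*log(cos(c)))


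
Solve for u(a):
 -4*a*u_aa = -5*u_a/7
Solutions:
 u(a) = C1 + C2*a^(33/28)


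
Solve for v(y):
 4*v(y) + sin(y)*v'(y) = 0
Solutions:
 v(y) = C1*(cos(y)^2 + 2*cos(y) + 1)/(cos(y)^2 - 2*cos(y) + 1)


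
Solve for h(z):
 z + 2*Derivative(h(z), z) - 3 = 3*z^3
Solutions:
 h(z) = C1 + 3*z^4/8 - z^2/4 + 3*z/2


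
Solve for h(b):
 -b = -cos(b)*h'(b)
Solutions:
 h(b) = C1 + Integral(b/cos(b), b)


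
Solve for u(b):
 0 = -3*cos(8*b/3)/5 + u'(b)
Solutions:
 u(b) = C1 + 9*sin(8*b/3)/40


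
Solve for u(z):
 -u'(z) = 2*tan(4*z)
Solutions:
 u(z) = C1 + log(cos(4*z))/2


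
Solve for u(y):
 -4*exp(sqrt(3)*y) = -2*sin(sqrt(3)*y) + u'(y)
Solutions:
 u(y) = C1 - 4*sqrt(3)*exp(sqrt(3)*y)/3 - 2*sqrt(3)*cos(sqrt(3)*y)/3


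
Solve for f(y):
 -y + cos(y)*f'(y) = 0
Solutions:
 f(y) = C1 + Integral(y/cos(y), y)


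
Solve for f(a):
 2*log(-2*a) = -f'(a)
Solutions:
 f(a) = C1 - 2*a*log(-a) + 2*a*(1 - log(2))


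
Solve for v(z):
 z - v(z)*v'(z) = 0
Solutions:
 v(z) = -sqrt(C1 + z^2)
 v(z) = sqrt(C1 + z^2)


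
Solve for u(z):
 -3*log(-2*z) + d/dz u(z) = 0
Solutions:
 u(z) = C1 + 3*z*log(-z) + 3*z*(-1 + log(2))


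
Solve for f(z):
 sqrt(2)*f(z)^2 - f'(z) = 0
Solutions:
 f(z) = -1/(C1 + sqrt(2)*z)


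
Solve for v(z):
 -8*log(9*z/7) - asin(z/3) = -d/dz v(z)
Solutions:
 v(z) = C1 + 8*z*log(z) + z*asin(z/3) - 8*z*log(7) - 8*z + 16*z*log(3) + sqrt(9 - z^2)


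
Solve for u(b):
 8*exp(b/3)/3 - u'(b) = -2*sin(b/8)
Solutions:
 u(b) = C1 + 8*exp(b/3) - 16*cos(b/8)


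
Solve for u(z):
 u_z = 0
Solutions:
 u(z) = C1


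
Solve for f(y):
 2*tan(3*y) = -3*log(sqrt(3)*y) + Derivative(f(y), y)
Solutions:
 f(y) = C1 + 3*y*log(y) - 3*y + 3*y*log(3)/2 - 2*log(cos(3*y))/3


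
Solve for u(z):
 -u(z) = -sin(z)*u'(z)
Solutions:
 u(z) = C1*sqrt(cos(z) - 1)/sqrt(cos(z) + 1)


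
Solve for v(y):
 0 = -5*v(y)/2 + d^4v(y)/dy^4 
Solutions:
 v(y) = C1*exp(-2^(3/4)*5^(1/4)*y/2) + C2*exp(2^(3/4)*5^(1/4)*y/2) + C3*sin(2^(3/4)*5^(1/4)*y/2) + C4*cos(2^(3/4)*5^(1/4)*y/2)


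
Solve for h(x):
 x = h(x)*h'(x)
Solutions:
 h(x) = -sqrt(C1 + x^2)
 h(x) = sqrt(C1 + x^2)


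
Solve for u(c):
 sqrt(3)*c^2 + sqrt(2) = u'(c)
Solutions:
 u(c) = C1 + sqrt(3)*c^3/3 + sqrt(2)*c


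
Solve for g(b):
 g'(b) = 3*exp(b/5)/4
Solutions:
 g(b) = C1 + 15*exp(b/5)/4


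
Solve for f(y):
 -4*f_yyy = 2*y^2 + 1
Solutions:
 f(y) = C1 + C2*y + C3*y^2 - y^5/120 - y^3/24


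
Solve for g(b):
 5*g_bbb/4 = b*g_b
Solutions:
 g(b) = C1 + Integral(C2*airyai(10^(2/3)*b/5) + C3*airybi(10^(2/3)*b/5), b)


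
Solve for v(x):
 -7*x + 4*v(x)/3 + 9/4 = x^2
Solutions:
 v(x) = 3*x^2/4 + 21*x/4 - 27/16


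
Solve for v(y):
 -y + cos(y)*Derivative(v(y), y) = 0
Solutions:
 v(y) = C1 + Integral(y/cos(y), y)


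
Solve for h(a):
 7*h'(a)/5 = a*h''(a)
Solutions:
 h(a) = C1 + C2*a^(12/5)


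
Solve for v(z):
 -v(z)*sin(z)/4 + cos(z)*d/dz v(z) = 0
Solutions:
 v(z) = C1/cos(z)^(1/4)


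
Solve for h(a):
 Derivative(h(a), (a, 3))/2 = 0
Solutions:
 h(a) = C1 + C2*a + C3*a^2


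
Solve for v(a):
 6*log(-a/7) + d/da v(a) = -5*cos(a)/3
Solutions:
 v(a) = C1 - 6*a*log(-a) + 6*a + 6*a*log(7) - 5*sin(a)/3


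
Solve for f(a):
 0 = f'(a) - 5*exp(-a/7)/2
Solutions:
 f(a) = C1 - 35*exp(-a/7)/2


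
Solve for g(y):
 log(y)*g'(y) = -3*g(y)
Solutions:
 g(y) = C1*exp(-3*li(y))


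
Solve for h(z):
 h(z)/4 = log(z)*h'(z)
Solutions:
 h(z) = C1*exp(li(z)/4)


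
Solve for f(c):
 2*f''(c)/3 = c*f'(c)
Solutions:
 f(c) = C1 + C2*erfi(sqrt(3)*c/2)


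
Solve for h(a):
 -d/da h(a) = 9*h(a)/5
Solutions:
 h(a) = C1*exp(-9*a/5)


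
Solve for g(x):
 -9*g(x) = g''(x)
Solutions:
 g(x) = C1*sin(3*x) + C2*cos(3*x)


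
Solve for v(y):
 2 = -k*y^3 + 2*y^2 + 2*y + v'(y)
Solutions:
 v(y) = C1 + k*y^4/4 - 2*y^3/3 - y^2 + 2*y


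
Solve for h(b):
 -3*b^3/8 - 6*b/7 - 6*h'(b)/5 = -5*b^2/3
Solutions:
 h(b) = C1 - 5*b^4/64 + 25*b^3/54 - 5*b^2/14


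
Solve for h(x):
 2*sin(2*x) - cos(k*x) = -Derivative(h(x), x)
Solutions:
 h(x) = C1 + cos(2*x) + sin(k*x)/k


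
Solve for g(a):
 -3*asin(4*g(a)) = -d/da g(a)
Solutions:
 Integral(1/asin(4*_y), (_y, g(a))) = C1 + 3*a


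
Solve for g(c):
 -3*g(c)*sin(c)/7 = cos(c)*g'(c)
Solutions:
 g(c) = C1*cos(c)^(3/7)


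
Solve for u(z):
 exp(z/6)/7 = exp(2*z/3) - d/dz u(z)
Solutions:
 u(z) = C1 - 6*exp(z/6)/7 + 3*exp(2*z/3)/2


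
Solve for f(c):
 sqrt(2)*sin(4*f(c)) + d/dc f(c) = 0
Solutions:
 f(c) = -acos((-C1 - exp(8*sqrt(2)*c))/(C1 - exp(8*sqrt(2)*c)))/4 + pi/2
 f(c) = acos((-C1 - exp(8*sqrt(2)*c))/(C1 - exp(8*sqrt(2)*c)))/4


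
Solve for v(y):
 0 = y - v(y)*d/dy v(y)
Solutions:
 v(y) = -sqrt(C1 + y^2)
 v(y) = sqrt(C1 + y^2)


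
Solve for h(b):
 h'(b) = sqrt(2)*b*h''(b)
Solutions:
 h(b) = C1 + C2*b^(sqrt(2)/2 + 1)


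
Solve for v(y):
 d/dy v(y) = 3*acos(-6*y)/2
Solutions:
 v(y) = C1 + 3*y*acos(-6*y)/2 + sqrt(1 - 36*y^2)/4


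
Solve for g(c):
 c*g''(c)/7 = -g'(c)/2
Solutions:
 g(c) = C1 + C2/c^(5/2)


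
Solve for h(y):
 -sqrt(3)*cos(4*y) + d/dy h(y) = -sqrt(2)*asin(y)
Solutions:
 h(y) = C1 - sqrt(2)*(y*asin(y) + sqrt(1 - y^2)) + sqrt(3)*sin(4*y)/4


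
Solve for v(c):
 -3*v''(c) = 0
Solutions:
 v(c) = C1 + C2*c


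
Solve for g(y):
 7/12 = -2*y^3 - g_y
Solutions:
 g(y) = C1 - y^4/2 - 7*y/12


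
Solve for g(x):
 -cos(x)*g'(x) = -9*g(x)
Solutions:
 g(x) = C1*sqrt(sin(x) + 1)*(sin(x)^4 + 4*sin(x)^3 + 6*sin(x)^2 + 4*sin(x) + 1)/(sqrt(sin(x) - 1)*(sin(x)^4 - 4*sin(x)^3 + 6*sin(x)^2 - 4*sin(x) + 1))


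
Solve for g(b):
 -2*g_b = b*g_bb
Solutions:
 g(b) = C1 + C2/b


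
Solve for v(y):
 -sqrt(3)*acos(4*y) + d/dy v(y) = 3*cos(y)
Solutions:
 v(y) = C1 + sqrt(3)*(y*acos(4*y) - sqrt(1 - 16*y^2)/4) + 3*sin(y)


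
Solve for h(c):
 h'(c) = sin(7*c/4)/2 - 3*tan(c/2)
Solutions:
 h(c) = C1 + 6*log(cos(c/2)) - 2*cos(7*c/4)/7


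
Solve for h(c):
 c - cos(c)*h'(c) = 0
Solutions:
 h(c) = C1 + Integral(c/cos(c), c)


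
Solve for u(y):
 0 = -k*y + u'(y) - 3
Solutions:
 u(y) = C1 + k*y^2/2 + 3*y


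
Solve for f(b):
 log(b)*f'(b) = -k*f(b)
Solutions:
 f(b) = C1*exp(-k*li(b))


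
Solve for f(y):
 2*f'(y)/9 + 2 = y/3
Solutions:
 f(y) = C1 + 3*y^2/4 - 9*y


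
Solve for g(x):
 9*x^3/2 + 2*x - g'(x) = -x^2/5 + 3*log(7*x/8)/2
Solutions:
 g(x) = C1 + 9*x^4/8 + x^3/15 + x^2 - 3*x*log(x)/2 - 2*x*log(7) + x*log(14)/2 + 3*x/2 + 4*x*log(2)


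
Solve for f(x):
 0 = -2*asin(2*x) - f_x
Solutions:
 f(x) = C1 - 2*x*asin(2*x) - sqrt(1 - 4*x^2)


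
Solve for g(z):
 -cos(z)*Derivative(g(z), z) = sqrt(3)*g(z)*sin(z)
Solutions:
 g(z) = C1*cos(z)^(sqrt(3))


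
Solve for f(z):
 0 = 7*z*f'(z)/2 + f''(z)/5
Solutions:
 f(z) = C1 + C2*erf(sqrt(35)*z/2)


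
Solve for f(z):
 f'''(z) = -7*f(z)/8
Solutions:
 f(z) = C3*exp(-7^(1/3)*z/2) + (C1*sin(sqrt(3)*7^(1/3)*z/4) + C2*cos(sqrt(3)*7^(1/3)*z/4))*exp(7^(1/3)*z/4)


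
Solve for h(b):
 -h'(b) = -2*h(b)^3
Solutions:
 h(b) = -sqrt(2)*sqrt(-1/(C1 + 2*b))/2
 h(b) = sqrt(2)*sqrt(-1/(C1 + 2*b))/2


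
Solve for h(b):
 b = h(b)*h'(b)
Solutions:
 h(b) = -sqrt(C1 + b^2)
 h(b) = sqrt(C1 + b^2)


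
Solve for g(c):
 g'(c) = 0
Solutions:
 g(c) = C1


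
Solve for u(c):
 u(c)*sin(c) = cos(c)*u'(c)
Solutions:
 u(c) = C1/cos(c)


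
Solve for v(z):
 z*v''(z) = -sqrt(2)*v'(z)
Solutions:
 v(z) = C1 + C2*z^(1 - sqrt(2))


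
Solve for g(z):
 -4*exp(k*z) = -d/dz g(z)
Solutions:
 g(z) = C1 + 4*exp(k*z)/k


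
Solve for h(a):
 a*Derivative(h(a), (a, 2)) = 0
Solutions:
 h(a) = C1 + C2*a


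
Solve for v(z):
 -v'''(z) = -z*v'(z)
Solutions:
 v(z) = C1 + Integral(C2*airyai(z) + C3*airybi(z), z)


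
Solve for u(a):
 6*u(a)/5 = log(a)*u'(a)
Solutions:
 u(a) = C1*exp(6*li(a)/5)


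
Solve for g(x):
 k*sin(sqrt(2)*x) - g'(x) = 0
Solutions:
 g(x) = C1 - sqrt(2)*k*cos(sqrt(2)*x)/2


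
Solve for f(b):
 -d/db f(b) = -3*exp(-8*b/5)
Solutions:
 f(b) = C1 - 15*exp(-8*b/5)/8


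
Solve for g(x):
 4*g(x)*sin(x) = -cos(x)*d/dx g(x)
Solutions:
 g(x) = C1*cos(x)^4


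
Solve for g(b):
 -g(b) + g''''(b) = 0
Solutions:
 g(b) = C1*exp(-b) + C2*exp(b) + C3*sin(b) + C4*cos(b)


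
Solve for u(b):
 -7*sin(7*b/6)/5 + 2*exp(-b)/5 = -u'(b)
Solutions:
 u(b) = C1 - 6*cos(7*b/6)/5 + 2*exp(-b)/5


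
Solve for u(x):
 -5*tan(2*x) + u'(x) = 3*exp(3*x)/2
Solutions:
 u(x) = C1 + exp(3*x)/2 - 5*log(cos(2*x))/2


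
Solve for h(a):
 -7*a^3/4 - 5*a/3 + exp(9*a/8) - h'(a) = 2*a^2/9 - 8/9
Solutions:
 h(a) = C1 - 7*a^4/16 - 2*a^3/27 - 5*a^2/6 + 8*a/9 + 8*exp(9*a/8)/9


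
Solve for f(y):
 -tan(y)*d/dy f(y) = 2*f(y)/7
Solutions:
 f(y) = C1/sin(y)^(2/7)


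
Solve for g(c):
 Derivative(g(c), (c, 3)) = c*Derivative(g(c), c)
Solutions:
 g(c) = C1 + Integral(C2*airyai(c) + C3*airybi(c), c)


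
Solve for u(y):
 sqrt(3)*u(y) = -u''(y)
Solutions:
 u(y) = C1*sin(3^(1/4)*y) + C2*cos(3^(1/4)*y)


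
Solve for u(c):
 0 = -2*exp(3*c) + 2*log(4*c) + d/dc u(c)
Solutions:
 u(c) = C1 - 2*c*log(c) + 2*c*(1 - 2*log(2)) + 2*exp(3*c)/3


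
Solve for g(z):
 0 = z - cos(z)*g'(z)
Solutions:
 g(z) = C1 + Integral(z/cos(z), z)


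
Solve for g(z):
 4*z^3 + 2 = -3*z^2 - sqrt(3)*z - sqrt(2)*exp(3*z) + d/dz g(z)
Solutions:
 g(z) = C1 + z^4 + z^3 + sqrt(3)*z^2/2 + 2*z + sqrt(2)*exp(3*z)/3


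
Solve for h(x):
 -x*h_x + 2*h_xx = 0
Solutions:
 h(x) = C1 + C2*erfi(x/2)


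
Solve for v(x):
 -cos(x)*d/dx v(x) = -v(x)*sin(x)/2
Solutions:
 v(x) = C1/sqrt(cos(x))
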